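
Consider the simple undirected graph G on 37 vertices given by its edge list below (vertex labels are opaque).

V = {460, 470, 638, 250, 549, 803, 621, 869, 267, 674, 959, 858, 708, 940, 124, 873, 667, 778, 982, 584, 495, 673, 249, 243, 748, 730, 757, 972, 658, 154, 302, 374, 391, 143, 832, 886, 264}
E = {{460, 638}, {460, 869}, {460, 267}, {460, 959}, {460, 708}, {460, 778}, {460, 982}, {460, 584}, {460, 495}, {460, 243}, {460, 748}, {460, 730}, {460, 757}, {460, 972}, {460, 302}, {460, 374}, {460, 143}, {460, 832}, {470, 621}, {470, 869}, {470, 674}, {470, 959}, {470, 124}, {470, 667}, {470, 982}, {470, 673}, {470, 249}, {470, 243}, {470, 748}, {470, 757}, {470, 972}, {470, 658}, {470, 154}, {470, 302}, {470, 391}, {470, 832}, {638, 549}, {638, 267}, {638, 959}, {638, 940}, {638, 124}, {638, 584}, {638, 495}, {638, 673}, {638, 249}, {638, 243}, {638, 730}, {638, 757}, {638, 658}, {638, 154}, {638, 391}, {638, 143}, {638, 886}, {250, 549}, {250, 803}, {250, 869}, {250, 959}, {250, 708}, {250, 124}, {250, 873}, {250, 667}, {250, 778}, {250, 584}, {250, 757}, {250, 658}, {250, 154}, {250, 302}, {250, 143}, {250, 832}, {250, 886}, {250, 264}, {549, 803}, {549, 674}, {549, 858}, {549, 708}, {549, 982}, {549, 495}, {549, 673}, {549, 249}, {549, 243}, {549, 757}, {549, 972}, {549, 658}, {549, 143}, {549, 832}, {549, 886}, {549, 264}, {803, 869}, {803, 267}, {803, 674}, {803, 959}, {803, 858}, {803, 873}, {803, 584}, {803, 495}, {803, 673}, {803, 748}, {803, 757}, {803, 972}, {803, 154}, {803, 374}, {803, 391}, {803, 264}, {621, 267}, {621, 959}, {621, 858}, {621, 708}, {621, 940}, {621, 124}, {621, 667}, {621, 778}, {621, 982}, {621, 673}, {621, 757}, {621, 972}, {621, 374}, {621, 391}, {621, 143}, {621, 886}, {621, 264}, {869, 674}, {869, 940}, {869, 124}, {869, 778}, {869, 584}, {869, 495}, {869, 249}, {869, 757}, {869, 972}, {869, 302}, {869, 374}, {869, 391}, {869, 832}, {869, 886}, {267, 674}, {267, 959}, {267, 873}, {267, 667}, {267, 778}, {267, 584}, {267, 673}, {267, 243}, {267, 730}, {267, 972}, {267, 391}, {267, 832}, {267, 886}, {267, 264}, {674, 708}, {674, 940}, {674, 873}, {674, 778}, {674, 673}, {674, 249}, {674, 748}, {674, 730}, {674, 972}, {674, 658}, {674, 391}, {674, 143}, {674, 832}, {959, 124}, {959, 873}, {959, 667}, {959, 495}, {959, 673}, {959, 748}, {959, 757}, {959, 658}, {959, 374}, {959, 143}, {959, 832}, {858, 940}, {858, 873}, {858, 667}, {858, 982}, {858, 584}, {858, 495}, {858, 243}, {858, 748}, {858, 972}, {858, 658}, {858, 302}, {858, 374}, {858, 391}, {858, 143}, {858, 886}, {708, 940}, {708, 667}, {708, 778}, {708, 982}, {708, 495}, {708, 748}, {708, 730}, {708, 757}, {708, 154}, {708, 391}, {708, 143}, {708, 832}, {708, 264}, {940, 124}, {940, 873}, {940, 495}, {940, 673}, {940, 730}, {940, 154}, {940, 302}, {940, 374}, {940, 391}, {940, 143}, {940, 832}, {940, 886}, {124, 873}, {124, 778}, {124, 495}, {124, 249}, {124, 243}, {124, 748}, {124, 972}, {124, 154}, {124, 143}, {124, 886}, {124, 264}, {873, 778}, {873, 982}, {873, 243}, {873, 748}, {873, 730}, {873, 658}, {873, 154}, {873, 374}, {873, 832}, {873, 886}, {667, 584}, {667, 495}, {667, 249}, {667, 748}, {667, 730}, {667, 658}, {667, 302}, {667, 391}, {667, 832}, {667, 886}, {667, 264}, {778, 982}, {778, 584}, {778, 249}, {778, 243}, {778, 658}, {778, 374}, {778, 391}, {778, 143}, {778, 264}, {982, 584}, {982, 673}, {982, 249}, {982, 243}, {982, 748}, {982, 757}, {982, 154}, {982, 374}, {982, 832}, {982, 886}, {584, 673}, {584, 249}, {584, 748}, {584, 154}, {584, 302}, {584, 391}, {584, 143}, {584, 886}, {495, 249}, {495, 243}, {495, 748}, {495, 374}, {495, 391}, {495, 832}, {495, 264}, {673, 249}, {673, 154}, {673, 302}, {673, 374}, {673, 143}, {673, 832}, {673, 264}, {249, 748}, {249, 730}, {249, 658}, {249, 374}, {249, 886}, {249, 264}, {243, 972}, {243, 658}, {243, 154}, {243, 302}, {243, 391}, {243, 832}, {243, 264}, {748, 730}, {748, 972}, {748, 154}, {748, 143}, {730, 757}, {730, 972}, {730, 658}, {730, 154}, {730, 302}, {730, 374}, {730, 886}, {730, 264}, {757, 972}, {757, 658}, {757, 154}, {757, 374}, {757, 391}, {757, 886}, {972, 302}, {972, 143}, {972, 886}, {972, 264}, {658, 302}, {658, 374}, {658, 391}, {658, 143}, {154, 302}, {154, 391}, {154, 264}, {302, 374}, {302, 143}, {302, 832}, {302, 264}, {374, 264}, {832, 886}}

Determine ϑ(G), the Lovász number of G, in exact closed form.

sqrt(37)

deg(858) = 18; N(858) = {549, 803, 621, 940, 873, 667, 982, 584, 495, 243, 748, 972, 658, 302, 374, 391, 143, 886}.
Vertex 940 has 18 neighbors: 638, 621, 869, 674, 858, 708, 124, 873, 495, 673, 730, 154, 302, 374, 391, 143, 832, 886.
deg(674) = 18; N(674) = {470, 549, 803, 869, 267, 708, 940, 873, 778, 673, 249, 748, 730, 972, 658, 391, 143, 832}.
N(673) = {470, 638, 549, 803, 621, 267, 674, 959, 940, 982, 584, 249, 154, 302, 374, 143, 832, 264}, |N(673)| = 18.
G on 37 vertices is 18-regular; SR(37,18,8,9) — a Paley graph.
spec(A) ≈ [18.0, 2.54138, -3.54138] (distinct, 5 d.p.).
Lovász (edge-transitive): ϑ = −37·(-sqrt(37)/2 - 1/2)/((18)−(-sqrt(37)/2 - 1/2)) = sqrt(37).
ϑ(G) ≈ 6.08276253.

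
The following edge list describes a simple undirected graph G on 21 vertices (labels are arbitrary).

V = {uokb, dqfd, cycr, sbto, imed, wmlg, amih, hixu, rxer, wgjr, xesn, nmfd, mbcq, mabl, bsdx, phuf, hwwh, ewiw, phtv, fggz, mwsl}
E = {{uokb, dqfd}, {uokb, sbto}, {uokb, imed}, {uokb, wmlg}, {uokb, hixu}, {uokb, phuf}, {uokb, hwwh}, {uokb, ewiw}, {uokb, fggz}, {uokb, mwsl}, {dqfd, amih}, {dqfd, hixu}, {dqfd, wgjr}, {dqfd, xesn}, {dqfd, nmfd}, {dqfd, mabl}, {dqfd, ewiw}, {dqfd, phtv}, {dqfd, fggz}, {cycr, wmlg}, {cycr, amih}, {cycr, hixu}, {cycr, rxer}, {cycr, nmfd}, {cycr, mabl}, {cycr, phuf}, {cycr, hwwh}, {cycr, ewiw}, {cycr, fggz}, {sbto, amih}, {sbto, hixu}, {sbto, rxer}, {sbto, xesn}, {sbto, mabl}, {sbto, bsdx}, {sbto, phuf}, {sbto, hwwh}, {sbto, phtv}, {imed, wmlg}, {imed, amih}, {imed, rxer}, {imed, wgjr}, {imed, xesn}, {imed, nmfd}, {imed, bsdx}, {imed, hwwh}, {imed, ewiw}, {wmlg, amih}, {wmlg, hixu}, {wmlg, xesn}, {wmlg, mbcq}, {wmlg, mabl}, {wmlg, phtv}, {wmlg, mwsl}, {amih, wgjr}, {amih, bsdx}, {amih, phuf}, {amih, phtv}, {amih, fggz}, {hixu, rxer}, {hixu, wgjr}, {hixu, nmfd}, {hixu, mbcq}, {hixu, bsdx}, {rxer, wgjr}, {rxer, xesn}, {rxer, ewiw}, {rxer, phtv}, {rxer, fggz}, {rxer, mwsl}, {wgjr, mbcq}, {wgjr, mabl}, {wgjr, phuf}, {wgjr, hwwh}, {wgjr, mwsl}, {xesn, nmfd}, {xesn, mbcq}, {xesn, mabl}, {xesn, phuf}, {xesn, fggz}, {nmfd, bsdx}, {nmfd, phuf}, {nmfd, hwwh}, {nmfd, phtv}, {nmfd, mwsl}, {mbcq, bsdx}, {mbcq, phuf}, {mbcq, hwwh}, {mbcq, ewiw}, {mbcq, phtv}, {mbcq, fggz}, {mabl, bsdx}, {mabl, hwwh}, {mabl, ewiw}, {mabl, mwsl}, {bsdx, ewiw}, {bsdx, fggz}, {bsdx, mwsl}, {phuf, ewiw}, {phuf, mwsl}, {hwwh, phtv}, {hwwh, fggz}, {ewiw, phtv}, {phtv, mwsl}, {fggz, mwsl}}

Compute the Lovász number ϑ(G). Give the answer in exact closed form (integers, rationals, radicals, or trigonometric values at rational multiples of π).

deg(mbcq) = 10; N(mbcq) = {wmlg, hixu, wgjr, xesn, bsdx, phuf, hwwh, ewiw, phtv, fggz}.
deg(dqfd) = 10; N(dqfd) = {uokb, amih, hixu, wgjr, xesn, nmfd, mabl, ewiw, phtv, fggz}.
N(uokb) = {dqfd, sbto, imed, wmlg, hixu, phuf, hwwh, ewiw, fggz, mwsl}, |N(uokb)| = 10.
deg(fggz) = 10; N(fggz) = {uokb, dqfd, cycr, amih, rxer, xesn, mbcq, bsdx, hwwh, mwsl}.
G on 21 vertices is 10-regular; Kneser-type, 2-subsets of [7].
Distinct eigenvalues (to 3 d.p.): [10.0, 1.0, -4.0].
−21·(-4) / ((10)−(-4)) = 6 = ϑ(G).
= 6.00000… (decimal).

6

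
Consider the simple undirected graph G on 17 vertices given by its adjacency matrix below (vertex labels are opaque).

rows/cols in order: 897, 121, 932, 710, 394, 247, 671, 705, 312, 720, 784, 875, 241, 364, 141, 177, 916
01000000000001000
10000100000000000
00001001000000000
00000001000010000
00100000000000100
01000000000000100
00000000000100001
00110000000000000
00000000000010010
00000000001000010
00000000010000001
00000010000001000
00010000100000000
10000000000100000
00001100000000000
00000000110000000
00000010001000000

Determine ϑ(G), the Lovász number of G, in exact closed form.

17*cos(pi/17)/(cos(pi/17) + 1)

deg(247) = 2; N(247) = {121, 141}.
deg(916) = 2; N(916) = {671, 784}.
Vertex 141 has 2 neighbors: 394, 247.
N(784) = {720, 916}, |N(784)| = 2.
2-regular, N=17; connected 2-regular on 17 ⇒ C_{17}.
spec(A) ≈ [2.0, 1.86494, 1.47802, 0.89148, 0.18454, -0.54733, -1.20527, -1.70043, -1.96595] (distinct, 5 d.p.).
−17·(-2*cos(pi/17)) / ((2)−(-2*cos(pi/17))) = 17*cos(pi/17)/(cos(pi/17) + 1) = ϑ(G).
≈ 8.42701431 (to 8 d.p.).
Lovász sandwich 8 ≤ 17*cos(pi/17)/(cos(pi/17) + 1) ≤ 9: both strict.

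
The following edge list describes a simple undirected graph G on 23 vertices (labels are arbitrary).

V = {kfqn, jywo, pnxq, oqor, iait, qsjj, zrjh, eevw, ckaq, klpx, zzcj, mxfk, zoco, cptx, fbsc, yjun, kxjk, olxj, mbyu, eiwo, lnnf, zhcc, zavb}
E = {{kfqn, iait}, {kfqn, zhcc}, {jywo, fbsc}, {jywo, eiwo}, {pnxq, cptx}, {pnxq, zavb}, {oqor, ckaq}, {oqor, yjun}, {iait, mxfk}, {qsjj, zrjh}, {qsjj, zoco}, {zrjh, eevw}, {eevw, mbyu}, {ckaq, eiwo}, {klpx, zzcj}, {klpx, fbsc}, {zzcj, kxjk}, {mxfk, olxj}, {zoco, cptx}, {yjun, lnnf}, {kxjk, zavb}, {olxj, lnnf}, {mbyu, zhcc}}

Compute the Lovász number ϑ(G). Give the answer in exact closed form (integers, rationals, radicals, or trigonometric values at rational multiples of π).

deg(zavb) = 2; N(zavb) = {pnxq, kxjk}.
Vertex iait has 2 neighbors: kfqn, mxfk.
deg(zhcc) = 2; N(zhcc) = {kfqn, mbyu}.
N(eiwo) = {jywo, ckaq}, |N(eiwo)| = 2.
Every vertex has degree 2 (N=23); the odd cycle C_{23}.
Distinct eigenvalues (to 3 d.p.): [2.0, 1.926, 1.709, 1.365, 0.92, 0.407, -0.136, -0.67, -1.153, -1.551, -1.834, -1.981].
λ_max=2, λ_min=-2*cos(pi/23); ϑ = −23·λ_min/(λ_max−λ_min) = 23*cos(pi/23)/(cos(pi/23) + 1).
ϑ(G) ≈ 11.4462.
Sandwich: α(G)=11 ≤ ϑ(G)=23*cos(pi/23)/(cos(pi/23) + 1) ≤ χ(Ḡ)=12 (both strict).

23*cos(pi/23)/(cos(pi/23) + 1)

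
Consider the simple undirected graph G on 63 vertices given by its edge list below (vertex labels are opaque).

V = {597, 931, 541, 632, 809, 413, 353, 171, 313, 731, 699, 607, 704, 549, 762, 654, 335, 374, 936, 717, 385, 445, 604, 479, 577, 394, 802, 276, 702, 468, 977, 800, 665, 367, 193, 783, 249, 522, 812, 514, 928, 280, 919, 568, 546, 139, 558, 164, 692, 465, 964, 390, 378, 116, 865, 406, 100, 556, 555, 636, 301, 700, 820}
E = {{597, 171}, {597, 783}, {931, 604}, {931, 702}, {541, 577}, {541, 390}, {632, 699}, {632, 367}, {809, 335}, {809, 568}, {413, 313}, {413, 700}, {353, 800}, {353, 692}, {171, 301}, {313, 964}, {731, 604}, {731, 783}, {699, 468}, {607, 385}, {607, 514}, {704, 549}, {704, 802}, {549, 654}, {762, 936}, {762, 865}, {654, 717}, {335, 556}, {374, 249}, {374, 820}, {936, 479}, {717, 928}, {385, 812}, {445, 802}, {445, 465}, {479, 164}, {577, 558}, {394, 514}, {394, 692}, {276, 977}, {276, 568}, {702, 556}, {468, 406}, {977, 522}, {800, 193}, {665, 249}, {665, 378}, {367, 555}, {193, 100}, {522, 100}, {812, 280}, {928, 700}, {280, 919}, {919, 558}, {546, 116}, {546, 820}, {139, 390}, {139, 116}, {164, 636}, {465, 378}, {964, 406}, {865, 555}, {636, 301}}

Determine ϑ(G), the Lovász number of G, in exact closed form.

63*cos(pi/63)/(cos(pi/63) + 1)

Vertex 541 has 2 neighbors: 577, 390.
Vertex 919 has 2 neighbors: 280, 558.
Vertex 607 has 2 neighbors: 385, 514.
N(704) = {549, 802}, |N(704)| = 2.
Regular of degree 2 on 63 vertices: a single 63-cycle (edge-transitive).
A has 32 distinct eigenvalues ≈ [2.0, 1.9901, 1.9603, 1.9111, 1.843, 1.7564, 1.6525, 1.5321, 1.3965, 1.247, 1.0851, 0.9124, 0.7307, 0.5417, 0.3473, 0.1495, -0.0499, -0.2487, -0.445, -0.637, -0.8226, -1.0, -1.1675, -1.3234, -1.4661, -1.5943, -1.7066, -1.8019, -1.8794, -1.9382, -1.9777, -1.9975].
With N=63: ϑ(G) = 63·(-(-1)*2*cos(pi/63))/(2−(-2*cos(pi/63))) = 63*cos(pi/63)/(cos(pi/63) + 1).
Numerically 31.48040933.
α=31, χ(Ḡ)=32; ϑ=63*cos(pi/63)/(cos(pi/63) + 1) lies between (both strict).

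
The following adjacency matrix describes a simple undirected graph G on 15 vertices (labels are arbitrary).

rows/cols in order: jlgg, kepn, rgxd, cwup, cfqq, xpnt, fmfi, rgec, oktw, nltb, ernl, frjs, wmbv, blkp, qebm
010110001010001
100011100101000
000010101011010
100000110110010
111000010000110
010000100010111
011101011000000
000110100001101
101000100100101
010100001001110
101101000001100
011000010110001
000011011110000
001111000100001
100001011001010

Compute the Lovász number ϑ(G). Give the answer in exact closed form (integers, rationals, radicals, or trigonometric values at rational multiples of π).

5

Vertex blkp has 6 neighbors: rgxd, cwup, cfqq, xpnt, nltb, qebm.
deg(xpnt) = 6; N(xpnt) = {kepn, fmfi, ernl, wmbv, blkp, qebm}.
deg(wmbv) = 6; N(wmbv) = {cfqq, xpnt, rgec, oktw, nltb, ernl}.
Vertex cfqq has 6 neighbors: jlgg, kepn, rgxd, rgec, wmbv, blkp.
6-regular, N=15; this is K(6,2), the Kneser graph.
spec(A) ≈ [6.0, 1.0, -3.0] (distinct, 6 d.p.).
Lovász: ϑ = −15(-3)/(6+-1*(-3)) = 5.
Numerically 5.00000000.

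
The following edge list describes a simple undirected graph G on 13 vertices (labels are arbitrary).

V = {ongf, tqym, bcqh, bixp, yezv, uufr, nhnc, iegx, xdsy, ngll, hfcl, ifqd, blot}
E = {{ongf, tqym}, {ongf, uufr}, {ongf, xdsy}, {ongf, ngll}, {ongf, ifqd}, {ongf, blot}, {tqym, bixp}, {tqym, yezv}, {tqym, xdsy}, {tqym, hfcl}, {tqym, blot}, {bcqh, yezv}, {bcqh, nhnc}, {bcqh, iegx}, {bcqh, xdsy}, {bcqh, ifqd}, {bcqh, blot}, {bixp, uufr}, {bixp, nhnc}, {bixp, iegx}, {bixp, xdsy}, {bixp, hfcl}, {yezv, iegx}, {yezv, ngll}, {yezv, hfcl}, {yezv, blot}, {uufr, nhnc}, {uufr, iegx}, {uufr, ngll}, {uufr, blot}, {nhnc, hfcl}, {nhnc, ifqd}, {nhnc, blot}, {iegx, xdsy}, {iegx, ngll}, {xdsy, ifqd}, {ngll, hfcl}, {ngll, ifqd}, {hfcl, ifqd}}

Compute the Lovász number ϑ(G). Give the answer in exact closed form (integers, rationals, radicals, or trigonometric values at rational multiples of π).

deg(ngll) = 6; N(ngll) = {ongf, yezv, uufr, iegx, hfcl, ifqd}.
N(bixp) = {tqym, uufr, nhnc, iegx, xdsy, hfcl}, |N(bixp)| = 6.
N(blot) = {ongf, tqym, bcqh, yezv, uufr, nhnc}, |N(blot)| = 6.
N(hfcl) = {tqym, bixp, yezv, nhnc, ngll, ifqd}, |N(hfcl)| = 6.
6-regular, N=13; SR(13,6,2,3) — a Paley graph.
Distinct eigenvalues (to 4 d.p.): [6.0, 1.3028, -2.3028].
Lovász: ϑ = −13(-sqrt(13)/2 - 1/2)/(6+-(-sqrt(13)/2 - 1/2)) = sqrt(13).
Numerically 3.605551275.

sqrt(13)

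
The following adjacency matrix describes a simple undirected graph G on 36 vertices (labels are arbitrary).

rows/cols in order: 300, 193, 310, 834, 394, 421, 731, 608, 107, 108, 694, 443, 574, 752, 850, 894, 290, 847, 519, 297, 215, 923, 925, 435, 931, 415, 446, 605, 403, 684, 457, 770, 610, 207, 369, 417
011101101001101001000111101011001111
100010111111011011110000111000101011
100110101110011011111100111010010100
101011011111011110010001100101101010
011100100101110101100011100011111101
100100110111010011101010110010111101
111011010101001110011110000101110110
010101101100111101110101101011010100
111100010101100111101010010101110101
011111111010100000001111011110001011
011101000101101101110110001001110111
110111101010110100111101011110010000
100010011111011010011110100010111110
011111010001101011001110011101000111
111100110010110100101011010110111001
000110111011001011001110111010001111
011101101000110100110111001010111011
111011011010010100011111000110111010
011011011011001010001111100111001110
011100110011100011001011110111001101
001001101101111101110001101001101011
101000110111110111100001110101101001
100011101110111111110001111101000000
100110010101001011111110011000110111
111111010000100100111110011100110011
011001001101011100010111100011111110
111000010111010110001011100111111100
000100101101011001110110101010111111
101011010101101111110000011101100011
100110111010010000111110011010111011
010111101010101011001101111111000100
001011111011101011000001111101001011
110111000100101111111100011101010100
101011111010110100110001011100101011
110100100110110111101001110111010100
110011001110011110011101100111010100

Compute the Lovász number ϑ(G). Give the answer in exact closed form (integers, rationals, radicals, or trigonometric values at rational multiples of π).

8

Vertex 415 has 21 neighbors: 193, 310, 421, 107, 108, 443, 752, 850, 894, 297, 923, 925, 435, 931, 403, 684, 457, 770, 610, 207, 369.
Vertex 443 has 21 neighbors: 300, 193, 834, 394, 421, 731, 107, 694, 574, 752, 894, 519, 297, 215, 923, 435, 415, 446, 605, 403, 770.
Vertex 684 has 21 neighbors: 300, 834, 394, 731, 608, 107, 694, 752, 519, 297, 215, 923, 925, 415, 446, 403, 457, 770, 610, 369, 417.
Vertex 850 has 21 neighbors: 300, 193, 310, 834, 731, 608, 694, 574, 752, 894, 519, 215, 925, 435, 415, 605, 403, 457, 770, 610, 417.
Every vertex has degree 21 (N=36); Kneser K(9,2) on C(9,2)=36 vertices.
Distinct eigenvalues (to 6 d.p.): [21.0, 1.0, -6.0].
ϑ = −N·λ_min/(λ_max−λ_min) = −36·(-6)/(21−(-6)) = 8.
ϑ(G) ≈ 8.0000.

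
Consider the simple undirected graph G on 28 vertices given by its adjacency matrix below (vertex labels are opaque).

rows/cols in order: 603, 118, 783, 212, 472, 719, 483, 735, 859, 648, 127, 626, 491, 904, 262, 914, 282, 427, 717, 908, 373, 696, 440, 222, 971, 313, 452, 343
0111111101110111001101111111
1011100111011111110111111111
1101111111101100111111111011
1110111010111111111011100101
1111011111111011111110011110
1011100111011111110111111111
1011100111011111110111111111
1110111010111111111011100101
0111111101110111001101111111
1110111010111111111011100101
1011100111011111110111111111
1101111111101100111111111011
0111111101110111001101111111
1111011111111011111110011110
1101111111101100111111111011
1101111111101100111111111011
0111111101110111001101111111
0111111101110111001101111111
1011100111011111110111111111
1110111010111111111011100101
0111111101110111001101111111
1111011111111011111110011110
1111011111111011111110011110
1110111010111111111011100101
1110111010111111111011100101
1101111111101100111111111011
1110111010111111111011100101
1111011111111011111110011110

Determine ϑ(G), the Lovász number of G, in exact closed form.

N(282) = {118, 783, 212, 472, 719, 483, 735, 648, 127, 626, 904, 262, 914, 717, 908, 696, 440, 222, 971, 313, 452, 343}, |N(282)| = 22.
N(626) = {603, 118, 212, 472, 719, 483, 735, 859, 648, 127, 491, 904, 282, 427, 717, 908, 373, 696, 440, 222, 971, 452, 343}, |N(626)| = 23.
Vertex 118 has 23 neighbors: 603, 783, 212, 472, 735, 859, 648, 626, 491, 904, 262, 914, 282, 427, 908, 373, 696, 440, 222, 971, 313, 452, 343.
Vertex 904 has 23 neighbors: 603, 118, 783, 212, 719, 483, 735, 859, 648, 127, 626, 491, 262, 914, 282, 427, 717, 908, 373, 222, 971, 313, 452.
K_{7,6,5,5,5} (perfect); ϑ(G) = α(G) = max{7,6,5,5,5} = 7.
ϑ(G) ≈ 7.00000000.
α=7, χ(Ḡ)=7; ϑ=7 lies between (collapsed).

7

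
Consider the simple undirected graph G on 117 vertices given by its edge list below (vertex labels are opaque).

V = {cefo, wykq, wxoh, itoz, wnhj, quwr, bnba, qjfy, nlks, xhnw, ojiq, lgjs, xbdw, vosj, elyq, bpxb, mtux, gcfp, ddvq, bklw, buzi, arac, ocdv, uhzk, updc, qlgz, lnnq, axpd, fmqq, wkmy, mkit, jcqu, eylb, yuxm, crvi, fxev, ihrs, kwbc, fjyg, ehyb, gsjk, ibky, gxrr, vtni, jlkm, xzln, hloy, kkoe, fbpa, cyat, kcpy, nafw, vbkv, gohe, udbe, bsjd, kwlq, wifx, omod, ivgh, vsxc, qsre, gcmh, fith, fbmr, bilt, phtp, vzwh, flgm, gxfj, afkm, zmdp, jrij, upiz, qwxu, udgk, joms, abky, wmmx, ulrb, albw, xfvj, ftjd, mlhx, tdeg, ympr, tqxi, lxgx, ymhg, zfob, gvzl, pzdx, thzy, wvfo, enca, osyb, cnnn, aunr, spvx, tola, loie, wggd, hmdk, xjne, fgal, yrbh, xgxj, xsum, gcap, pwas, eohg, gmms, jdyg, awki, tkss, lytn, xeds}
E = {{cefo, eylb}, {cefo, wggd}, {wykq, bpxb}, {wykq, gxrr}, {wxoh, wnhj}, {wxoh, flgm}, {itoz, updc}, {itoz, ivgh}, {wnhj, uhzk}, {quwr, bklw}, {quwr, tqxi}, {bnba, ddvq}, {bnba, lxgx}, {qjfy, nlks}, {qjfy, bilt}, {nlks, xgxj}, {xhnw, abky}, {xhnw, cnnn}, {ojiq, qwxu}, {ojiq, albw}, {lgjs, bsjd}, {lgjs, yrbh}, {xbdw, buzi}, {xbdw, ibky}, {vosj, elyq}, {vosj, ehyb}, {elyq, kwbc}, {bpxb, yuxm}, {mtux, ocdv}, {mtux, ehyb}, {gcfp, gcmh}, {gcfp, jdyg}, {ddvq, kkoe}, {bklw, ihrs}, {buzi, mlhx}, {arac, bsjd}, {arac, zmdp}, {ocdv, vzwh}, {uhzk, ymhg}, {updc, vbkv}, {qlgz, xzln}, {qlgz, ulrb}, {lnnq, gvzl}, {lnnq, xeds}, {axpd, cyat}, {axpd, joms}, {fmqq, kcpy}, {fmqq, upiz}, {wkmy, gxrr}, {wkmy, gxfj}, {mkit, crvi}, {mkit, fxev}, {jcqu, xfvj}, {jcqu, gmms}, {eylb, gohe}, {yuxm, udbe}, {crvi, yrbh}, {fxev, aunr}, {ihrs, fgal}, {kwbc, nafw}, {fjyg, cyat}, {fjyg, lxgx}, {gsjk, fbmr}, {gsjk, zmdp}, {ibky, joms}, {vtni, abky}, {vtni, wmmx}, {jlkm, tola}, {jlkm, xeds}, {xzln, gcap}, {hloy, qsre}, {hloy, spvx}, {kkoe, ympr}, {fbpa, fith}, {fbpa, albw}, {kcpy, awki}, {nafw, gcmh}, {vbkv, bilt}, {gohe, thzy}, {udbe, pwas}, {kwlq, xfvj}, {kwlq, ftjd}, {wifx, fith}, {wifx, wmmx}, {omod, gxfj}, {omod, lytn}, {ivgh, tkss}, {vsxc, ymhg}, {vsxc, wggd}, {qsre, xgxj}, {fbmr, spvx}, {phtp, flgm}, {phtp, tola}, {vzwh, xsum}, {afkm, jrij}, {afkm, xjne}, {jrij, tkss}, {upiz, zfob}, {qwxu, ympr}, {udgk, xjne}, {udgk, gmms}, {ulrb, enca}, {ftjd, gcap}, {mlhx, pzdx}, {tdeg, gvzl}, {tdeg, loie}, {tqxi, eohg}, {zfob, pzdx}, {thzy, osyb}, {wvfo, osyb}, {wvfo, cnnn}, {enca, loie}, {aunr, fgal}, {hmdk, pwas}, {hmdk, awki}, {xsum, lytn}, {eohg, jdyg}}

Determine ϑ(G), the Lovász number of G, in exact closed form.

117*cos(pi/117)/(cos(pi/117) + 1)

Vertex ibky has 2 neighbors: xbdw, joms.
deg(fjyg) = 2; N(fjyg) = {cyat, lxgx}.
Vertex udgk has 2 neighbors: xjne, gmms.
N(wifx) = {fith, wmmx}, |N(wifx)| = 2.
Every vertex has degree 2 (N=117); connected 2-regular on 117 ⇒ C_{117}.
spec(A) ≈ [2.0, 1.997, 1.988, 1.974, 1.954, 1.928, 1.897, 1.86, 1.818, 1.771, 1.718, 1.661, 1.599, 1.532, 1.461, 1.385, 1.306, 1.223, 1.136, 1.046, 0.953, 0.857, 0.759, 0.659, 0.556, 0.453, 0.347, 0.241, 0.134, 0.027, -0.081, -0.188, -0.294, -0.4, -0.505, -0.608, -0.709, -0.809, -0.906, -1.0, -1.092, -1.18, -1.265, -1.346, -1.424, -1.497, -1.566, -1.631, -1.69, -1.745, -1.795, -1.84, -1.879, -1.913, -1.942, -1.965, -1.982, -1.994, -1.999] (distinct, 3 d.p.).
λ_max=2, λ_min=-2*cos(pi/117); ϑ = −117·λ_min/(λ_max−λ_min) = 117*cos(pi/117)/(cos(pi/117) + 1).
ϑ(G) ≈ 58.489454.
58 ≤ 117*cos(pi/117)/(cos(pi/117) + 1) ≤ 59: both strict.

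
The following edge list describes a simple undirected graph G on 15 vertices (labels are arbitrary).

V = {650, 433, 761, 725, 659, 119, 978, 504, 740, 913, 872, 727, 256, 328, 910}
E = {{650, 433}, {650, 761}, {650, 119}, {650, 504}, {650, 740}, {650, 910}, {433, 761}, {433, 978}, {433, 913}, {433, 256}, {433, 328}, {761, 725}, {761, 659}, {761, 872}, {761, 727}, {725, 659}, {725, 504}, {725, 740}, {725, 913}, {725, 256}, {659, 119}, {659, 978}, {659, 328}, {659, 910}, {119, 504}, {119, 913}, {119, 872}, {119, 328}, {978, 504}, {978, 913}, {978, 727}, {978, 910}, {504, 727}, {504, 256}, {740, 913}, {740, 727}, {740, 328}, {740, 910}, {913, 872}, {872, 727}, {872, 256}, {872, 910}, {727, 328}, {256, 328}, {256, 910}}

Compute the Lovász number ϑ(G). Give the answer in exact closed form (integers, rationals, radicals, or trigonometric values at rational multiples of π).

deg(256) = 6; N(256) = {433, 725, 504, 872, 328, 910}.
N(913) = {433, 725, 119, 978, 740, 872}, |N(913)| = 6.
N(978) = {433, 659, 504, 913, 727, 910}, |N(978)| = 6.
deg(650) = 6; N(650) = {433, 761, 119, 504, 740, 910}.
deg(v) = 6 for all v (|V|=15); Kneser K(6,2) on C(6,2)=15 vertices.
The 3 distinct eigenvalues: [6.0, 1.0, -3.0].
Lovász (edge-transitive): ϑ = −15·(-3)/((6)−(-3)) = 5.
ϑ(G) ≈ 5.000000000.

5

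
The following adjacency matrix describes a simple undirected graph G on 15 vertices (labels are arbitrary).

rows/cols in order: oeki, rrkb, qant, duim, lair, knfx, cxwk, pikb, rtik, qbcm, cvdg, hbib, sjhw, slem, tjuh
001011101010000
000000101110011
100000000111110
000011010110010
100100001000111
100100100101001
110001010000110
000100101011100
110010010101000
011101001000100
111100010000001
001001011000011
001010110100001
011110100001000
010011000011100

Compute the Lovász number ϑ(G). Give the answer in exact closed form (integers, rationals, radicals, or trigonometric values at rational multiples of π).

5

Vertex slem has 6 neighbors: rrkb, qant, duim, lair, cxwk, hbib.
N(lair) = {oeki, duim, rtik, sjhw, slem, tjuh}, |N(lair)| = 6.
Vertex rrkb has 6 neighbors: cxwk, rtik, qbcm, cvdg, slem, tjuh.
N(qbcm) = {rrkb, qant, duim, knfx, rtik, sjhw}, |N(qbcm)| = 6.
15-vertex 6-regular graph: Kneser K(6,2) on C(6,2)=15 vertices.
A has 3 distinct eigenvalues ≈ [6.0, 1.0, -3.0].
Lovász: ϑ = −15(-3)/(6+-1*(-3)) = 5.
Numerically 5.000000.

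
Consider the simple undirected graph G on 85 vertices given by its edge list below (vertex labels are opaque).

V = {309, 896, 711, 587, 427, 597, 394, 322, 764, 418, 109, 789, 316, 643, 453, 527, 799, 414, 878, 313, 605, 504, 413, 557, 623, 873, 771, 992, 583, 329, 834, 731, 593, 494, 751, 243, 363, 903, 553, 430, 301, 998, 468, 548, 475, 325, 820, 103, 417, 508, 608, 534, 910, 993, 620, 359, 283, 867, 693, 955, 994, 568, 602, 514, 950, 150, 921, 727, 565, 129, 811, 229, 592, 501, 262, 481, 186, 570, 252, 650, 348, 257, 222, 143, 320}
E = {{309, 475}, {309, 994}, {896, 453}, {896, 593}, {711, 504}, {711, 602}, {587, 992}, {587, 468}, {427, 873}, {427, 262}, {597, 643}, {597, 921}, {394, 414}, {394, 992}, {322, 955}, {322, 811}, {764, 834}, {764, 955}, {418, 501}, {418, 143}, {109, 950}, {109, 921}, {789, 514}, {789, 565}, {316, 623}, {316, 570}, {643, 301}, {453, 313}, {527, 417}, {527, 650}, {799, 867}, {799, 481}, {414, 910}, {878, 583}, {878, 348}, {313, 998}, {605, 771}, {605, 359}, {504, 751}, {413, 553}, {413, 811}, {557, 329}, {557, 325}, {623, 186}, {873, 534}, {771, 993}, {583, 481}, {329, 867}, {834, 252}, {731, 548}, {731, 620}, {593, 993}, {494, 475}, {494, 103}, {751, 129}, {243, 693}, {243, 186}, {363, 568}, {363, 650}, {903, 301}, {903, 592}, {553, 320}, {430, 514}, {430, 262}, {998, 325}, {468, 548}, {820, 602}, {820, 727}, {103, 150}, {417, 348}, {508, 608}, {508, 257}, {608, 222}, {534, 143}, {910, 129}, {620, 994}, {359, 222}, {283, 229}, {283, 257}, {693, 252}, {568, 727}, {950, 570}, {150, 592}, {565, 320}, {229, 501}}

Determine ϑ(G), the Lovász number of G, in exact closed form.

85*cos(pi/85)/(cos(pi/85) + 1)

N(313) = {453, 998}, |N(313)| = 2.
deg(514) = 2; N(514) = {789, 430}.
Vertex 834 has 2 neighbors: 764, 252.
N(394) = {414, 992}, |N(394)| = 2.
deg(v) = 2 for all v (|V|=85); the odd cycle C_{85}.
spec(A) ≈ [2.0, 1.99454, 1.97818, 1.95102, 1.91321, 1.86494, 1.80649, 1.73818, 1.66037, 1.57349, 1.47802, 1.37447, 1.26342, 1.14547, 1.02126, 0.89148, 0.75682, 0.61803, 0.47587, 0.33111, 0.18454, 0.03696, -0.11082, -0.258, -0.40376, -0.54733, -0.6879, -0.82471, -0.95702, -1.08411, -1.20527, -1.31985, -1.42722, -1.5268, -1.61803, -1.70043, -1.77355, -1.83697, -1.89037, -1.93344, -1.96595, -1.98772, -1.99863] (distinct, 5 d.p.).
With N=85: ϑ(G) = 85·(-(-1)*2*cos(pi/85))/(2−(-2*cos(pi/85))) = 85*cos(pi/85)/(cos(pi/85) + 1).
ϑ(G) ≈ 42.48548257.
Sandwich: α(G)=42 ≤ ϑ(G)=85*cos(pi/85)/(cos(pi/85) + 1) ≤ χ(Ḡ)=43 (both strict).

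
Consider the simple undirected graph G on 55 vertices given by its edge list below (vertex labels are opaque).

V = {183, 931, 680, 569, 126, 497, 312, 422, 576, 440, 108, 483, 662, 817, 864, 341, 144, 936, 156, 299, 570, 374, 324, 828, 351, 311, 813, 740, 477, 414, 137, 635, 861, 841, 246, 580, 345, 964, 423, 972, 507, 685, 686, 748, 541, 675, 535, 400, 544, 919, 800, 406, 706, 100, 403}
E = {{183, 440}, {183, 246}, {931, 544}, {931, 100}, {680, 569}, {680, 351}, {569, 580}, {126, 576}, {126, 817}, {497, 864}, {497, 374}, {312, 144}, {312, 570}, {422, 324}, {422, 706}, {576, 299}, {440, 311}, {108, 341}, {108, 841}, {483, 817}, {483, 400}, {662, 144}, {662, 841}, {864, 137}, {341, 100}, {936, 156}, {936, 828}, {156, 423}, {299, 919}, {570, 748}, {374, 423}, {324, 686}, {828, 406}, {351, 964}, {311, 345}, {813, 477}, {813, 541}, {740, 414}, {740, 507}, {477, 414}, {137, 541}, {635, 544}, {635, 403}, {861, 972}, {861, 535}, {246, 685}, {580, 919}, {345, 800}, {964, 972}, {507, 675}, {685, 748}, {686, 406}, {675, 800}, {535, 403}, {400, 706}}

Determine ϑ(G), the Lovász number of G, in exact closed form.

55*cos(pi/55)/(cos(pi/55) + 1)

deg(570) = 2; N(570) = {312, 748}.
deg(580) = 2; N(580) = {569, 919}.
N(864) = {497, 137}, |N(864)| = 2.
N(675) = {507, 800}, |N(675)| = 2.
2-regular, N=55; this is C_{55}, the 55-cycle.
A has 28 distinct eigenvalues ≈ [2.0, 1.98696, 1.94802, 1.88369, 1.7948, 1.68251, 1.54828, 1.39388, 1.2213, 1.03279, 0.83083, 0.61803, 0.39718, 0.17115, -0.05711, -0.28463, -0.50844, -0.72562, -0.93333, -1.12889, -1.30972, -1.47348, -1.61803, -1.74149, -1.84225, -1.91899, -1.97071, -1.99674].
λ_max=2, λ_min=-2*cos(pi/55); ϑ = −55·λ_min/(λ_max−λ_min) = 55*cos(pi/55)/(cos(pi/55) + 1).
≈ 27.4776 (to 4 d.p.).
α=27, χ(Ḡ)=28; ϑ=55*cos(pi/55)/(cos(pi/55) + 1) lies between (both strict).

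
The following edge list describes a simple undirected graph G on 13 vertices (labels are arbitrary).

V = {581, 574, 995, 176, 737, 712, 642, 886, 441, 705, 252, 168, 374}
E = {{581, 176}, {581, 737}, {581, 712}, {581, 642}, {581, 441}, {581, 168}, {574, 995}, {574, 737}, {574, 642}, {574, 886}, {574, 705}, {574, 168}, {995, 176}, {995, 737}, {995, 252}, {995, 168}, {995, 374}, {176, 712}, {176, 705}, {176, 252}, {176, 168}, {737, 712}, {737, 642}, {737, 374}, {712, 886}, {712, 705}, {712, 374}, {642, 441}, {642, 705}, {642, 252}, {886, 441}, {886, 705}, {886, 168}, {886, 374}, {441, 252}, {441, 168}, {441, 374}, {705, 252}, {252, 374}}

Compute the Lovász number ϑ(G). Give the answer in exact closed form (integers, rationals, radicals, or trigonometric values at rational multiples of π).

Vertex 737 has 6 neighbors: 581, 574, 995, 712, 642, 374.
N(995) = {574, 176, 737, 252, 168, 374}, |N(995)| = 6.
Vertex 168 has 6 neighbors: 581, 574, 995, 176, 886, 441.
deg(176) = 6; N(176) = {581, 995, 712, 705, 252, 168}.
deg(v) = 6 for all v (|V|=13); SR(13,6,2,3) — a Paley graph.
A has 3 distinct eigenvalues ≈ [6.0, 1.3028, -2.3028].
Lovász (edge-transitive): ϑ = −13·(-sqrt(13)/2 - 1/2)/((6)−(-sqrt(13)/2 - 1/2)) = sqrt(13).
= 3.6056… (decimal).

sqrt(13)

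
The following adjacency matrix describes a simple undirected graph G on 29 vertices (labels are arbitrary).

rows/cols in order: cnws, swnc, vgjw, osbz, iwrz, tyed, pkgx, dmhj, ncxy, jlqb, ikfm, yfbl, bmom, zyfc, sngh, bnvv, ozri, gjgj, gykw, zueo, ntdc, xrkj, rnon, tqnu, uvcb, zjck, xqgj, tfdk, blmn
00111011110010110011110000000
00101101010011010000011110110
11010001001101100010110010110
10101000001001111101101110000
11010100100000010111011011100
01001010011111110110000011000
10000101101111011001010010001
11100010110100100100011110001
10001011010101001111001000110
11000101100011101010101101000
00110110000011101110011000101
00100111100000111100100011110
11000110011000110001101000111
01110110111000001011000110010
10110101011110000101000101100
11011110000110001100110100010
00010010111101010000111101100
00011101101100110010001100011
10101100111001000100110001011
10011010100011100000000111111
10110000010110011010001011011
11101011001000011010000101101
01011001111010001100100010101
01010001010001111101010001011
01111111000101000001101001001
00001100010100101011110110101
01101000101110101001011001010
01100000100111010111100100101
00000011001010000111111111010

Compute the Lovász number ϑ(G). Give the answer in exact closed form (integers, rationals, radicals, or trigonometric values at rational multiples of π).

sqrt(29)

N(cnws) = {vgjw, osbz, iwrz, pkgx, dmhj, ncxy, jlqb, bmom, sngh, bnvv, gykw, zueo, ntdc, xrkj}, |N(cnws)| = 14.
deg(ozri) = 14; N(ozri) = {osbz, pkgx, ncxy, jlqb, ikfm, yfbl, zyfc, bnvv, ntdc, xrkj, rnon, tqnu, zjck, xqgj}.
Vertex iwrz has 14 neighbors: cnws, swnc, osbz, tyed, ncxy, bnvv, gjgj, gykw, zueo, xrkj, rnon, uvcb, zjck, xqgj.
Vertex uvcb has 14 neighbors: swnc, vgjw, osbz, iwrz, tyed, pkgx, dmhj, yfbl, zyfc, zueo, ntdc, rnon, zjck, blmn.
Every vertex has degree 14 (N=29); SR(29,14,6,7) — a Paley graph.
A has 3 distinct eigenvalues ≈ [14.0, 2.1926, -3.1926].
Lovász (edge-transitive): ϑ = −29·(-sqrt(29)/2 - 1/2)/((14)−(-sqrt(29)/2 - 1/2)) = sqrt(29).
Numerically 5.38516481.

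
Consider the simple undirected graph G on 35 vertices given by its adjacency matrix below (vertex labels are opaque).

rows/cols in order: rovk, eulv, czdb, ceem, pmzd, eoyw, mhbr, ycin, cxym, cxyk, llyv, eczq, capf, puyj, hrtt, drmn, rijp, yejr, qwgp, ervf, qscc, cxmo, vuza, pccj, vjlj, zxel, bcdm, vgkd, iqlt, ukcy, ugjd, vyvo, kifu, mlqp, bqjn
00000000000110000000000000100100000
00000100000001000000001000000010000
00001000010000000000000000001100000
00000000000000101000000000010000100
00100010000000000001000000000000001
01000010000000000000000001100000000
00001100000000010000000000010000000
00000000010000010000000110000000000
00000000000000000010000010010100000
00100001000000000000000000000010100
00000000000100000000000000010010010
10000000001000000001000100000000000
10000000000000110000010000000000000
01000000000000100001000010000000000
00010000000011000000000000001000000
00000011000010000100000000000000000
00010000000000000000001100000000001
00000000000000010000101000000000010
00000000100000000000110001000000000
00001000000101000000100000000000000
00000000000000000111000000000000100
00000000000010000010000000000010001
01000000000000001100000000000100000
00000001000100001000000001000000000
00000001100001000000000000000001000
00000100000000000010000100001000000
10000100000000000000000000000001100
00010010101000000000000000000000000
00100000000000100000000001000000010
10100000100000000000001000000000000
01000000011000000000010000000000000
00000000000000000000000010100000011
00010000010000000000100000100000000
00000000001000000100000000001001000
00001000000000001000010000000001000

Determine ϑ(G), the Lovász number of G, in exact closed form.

N(rovk) = {eczq, capf, bcdm, ukcy}, |N(rovk)| = 4.
Vertex vuza has 4 neighbors: eulv, rijp, yejr, ukcy.
N(hrtt) = {ceem, capf, puyj, iqlt}, |N(hrtt)| = 4.
Vertex rijp has 4 neighbors: ceem, vuza, pccj, bqjn.
35-vertex 4-regular graph: Kneser-type, 3-subsets of [7].
Distinct eigenvalues (to 3 d.p.): [4.0, 2.0, -1.0, -3.0].
λ_max=4, λ_min=-3; ϑ = −35·λ_min/(λ_max−λ_min) = 15.
Numerically 15.00000.

15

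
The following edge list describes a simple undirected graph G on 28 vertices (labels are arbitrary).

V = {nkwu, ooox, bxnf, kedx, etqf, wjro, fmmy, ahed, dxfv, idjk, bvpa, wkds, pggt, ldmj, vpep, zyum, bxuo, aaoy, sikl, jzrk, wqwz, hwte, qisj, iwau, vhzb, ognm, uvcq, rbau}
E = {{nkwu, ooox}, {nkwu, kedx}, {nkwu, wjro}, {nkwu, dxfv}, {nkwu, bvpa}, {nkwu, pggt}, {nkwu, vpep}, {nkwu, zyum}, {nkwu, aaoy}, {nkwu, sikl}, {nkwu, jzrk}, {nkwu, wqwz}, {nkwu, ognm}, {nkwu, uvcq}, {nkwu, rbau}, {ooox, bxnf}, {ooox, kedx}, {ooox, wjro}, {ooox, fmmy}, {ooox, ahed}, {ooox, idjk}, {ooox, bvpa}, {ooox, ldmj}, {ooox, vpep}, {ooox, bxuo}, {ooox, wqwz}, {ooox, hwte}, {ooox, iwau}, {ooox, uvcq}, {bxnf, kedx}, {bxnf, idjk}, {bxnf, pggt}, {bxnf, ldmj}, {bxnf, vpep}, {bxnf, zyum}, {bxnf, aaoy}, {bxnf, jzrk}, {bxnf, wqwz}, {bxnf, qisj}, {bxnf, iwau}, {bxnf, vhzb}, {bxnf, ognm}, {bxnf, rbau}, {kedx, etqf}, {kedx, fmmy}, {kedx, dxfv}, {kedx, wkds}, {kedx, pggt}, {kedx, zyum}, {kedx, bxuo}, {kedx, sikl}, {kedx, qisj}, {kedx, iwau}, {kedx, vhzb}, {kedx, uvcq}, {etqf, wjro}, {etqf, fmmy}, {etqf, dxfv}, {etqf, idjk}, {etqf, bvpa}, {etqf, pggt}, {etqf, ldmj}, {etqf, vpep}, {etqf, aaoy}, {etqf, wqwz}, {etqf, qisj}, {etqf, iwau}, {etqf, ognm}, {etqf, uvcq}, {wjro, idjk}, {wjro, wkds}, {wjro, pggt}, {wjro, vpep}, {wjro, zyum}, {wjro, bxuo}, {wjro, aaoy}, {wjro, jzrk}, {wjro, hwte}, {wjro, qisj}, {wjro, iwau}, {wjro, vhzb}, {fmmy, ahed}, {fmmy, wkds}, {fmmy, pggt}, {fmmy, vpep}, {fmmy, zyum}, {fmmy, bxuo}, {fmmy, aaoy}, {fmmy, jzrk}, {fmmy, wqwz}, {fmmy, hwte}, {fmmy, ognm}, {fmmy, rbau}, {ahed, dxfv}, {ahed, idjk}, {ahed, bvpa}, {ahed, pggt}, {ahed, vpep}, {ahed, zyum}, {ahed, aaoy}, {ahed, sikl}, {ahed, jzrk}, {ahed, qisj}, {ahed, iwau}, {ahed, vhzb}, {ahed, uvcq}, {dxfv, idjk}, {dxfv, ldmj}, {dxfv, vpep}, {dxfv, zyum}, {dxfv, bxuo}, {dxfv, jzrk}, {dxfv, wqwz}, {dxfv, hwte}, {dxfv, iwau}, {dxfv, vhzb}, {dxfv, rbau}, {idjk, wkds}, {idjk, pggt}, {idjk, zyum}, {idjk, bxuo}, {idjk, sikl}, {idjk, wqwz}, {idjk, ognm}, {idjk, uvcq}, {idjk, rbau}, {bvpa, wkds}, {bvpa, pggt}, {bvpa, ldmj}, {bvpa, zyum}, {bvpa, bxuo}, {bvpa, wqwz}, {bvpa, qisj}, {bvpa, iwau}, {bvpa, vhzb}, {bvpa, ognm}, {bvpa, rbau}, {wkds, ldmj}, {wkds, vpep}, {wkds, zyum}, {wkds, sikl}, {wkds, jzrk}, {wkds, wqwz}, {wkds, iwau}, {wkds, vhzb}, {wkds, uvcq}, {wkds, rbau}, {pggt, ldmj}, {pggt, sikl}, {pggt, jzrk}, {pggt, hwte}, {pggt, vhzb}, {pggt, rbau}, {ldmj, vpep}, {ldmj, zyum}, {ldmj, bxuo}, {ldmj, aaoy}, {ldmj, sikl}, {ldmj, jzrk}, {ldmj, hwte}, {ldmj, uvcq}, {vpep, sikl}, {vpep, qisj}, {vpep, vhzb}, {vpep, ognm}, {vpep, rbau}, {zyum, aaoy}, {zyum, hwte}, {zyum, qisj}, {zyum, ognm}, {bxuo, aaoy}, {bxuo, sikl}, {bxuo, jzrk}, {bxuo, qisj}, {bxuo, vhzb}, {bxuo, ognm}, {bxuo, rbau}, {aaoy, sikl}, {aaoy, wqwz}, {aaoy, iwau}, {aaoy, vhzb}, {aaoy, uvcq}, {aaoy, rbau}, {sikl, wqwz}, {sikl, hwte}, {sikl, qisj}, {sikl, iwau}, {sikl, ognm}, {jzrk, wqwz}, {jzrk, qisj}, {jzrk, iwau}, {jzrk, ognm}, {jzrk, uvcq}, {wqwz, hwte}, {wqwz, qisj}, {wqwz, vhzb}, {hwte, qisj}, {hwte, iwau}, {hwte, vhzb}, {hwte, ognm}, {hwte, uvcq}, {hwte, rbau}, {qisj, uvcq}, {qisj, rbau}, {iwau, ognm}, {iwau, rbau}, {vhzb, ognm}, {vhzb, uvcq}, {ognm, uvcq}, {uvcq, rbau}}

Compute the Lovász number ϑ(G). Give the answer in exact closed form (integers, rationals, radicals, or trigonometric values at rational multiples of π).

Vertex ldmj has 15 neighbors: ooox, bxnf, etqf, dxfv, bvpa, wkds, pggt, vpep, zyum, bxuo, aaoy, sikl, jzrk, hwte, uvcq.
Vertex qisj has 15 neighbors: bxnf, kedx, etqf, wjro, ahed, bvpa, vpep, zyum, bxuo, sikl, jzrk, wqwz, hwte, uvcq, rbau.
deg(kedx) = 15; N(kedx) = {nkwu, ooox, bxnf, etqf, fmmy, dxfv, wkds, pggt, zyum, bxuo, sikl, qisj, iwau, vhzb, uvcq}.
deg(uvcq) = 15; N(uvcq) = {nkwu, ooox, kedx, etqf, ahed, idjk, wkds, ldmj, aaoy, jzrk, hwte, qisj, vhzb, ognm, rbau}.
Every vertex has degree 15 (N=28); Kneser-type, 2-subsets of [8].
spec(A) ≈ [15.0, 1.0, -5.0] (distinct, 4 d.p.).
λ_max=15, λ_min=-5; ϑ = −28·λ_min/(λ_max−λ_min) = 7.
= 7.00000000… (decimal).

7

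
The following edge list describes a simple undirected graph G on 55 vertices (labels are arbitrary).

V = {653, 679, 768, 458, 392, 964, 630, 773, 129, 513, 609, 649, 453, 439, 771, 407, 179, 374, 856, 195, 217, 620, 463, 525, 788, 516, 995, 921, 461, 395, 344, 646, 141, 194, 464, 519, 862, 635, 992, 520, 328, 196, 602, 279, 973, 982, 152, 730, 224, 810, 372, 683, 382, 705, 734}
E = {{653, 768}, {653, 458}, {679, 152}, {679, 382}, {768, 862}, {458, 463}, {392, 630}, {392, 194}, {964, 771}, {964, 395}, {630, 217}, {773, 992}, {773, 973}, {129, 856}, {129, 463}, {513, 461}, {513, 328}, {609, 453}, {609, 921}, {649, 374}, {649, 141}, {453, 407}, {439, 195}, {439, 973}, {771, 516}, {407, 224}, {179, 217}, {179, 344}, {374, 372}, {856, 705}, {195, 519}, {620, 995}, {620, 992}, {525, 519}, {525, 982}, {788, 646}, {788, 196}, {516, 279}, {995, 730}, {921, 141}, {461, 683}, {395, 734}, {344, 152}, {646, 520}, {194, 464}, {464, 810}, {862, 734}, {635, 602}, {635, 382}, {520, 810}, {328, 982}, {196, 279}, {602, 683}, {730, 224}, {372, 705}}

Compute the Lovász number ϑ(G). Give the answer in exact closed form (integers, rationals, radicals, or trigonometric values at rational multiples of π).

deg(734) = 2; N(734) = {395, 862}.
deg(224) = 2; N(224) = {407, 730}.
N(392) = {630, 194}, |N(392)| = 2.
N(620) = {995, 992}, |N(620)| = 2.
deg(v) = 2 for all v (|V|=55); this is C_{55}, the 55-cycle.
spec(A) ≈ [2.0, 1.987, 1.948, 1.884, 1.795, 1.683, 1.548, 1.394, 1.221, 1.033, 0.831, 0.618, 0.397, 0.171, -0.057, -0.285, -0.508, -0.726, -0.933, -1.129, -1.31, -1.473, -1.618, -1.741, -1.842, -1.919, -1.971, -1.997] (distinct, 3 d.p.).
ϑ = −N·λ_min/(λ_max−λ_min) = −55·(-2*cos(pi/55))/(2−(-2*cos(pi/55))) = 55*cos(pi/55)/(cos(pi/55) + 1).
≈ 27.47756 (to 5 d.p.).
27 ≤ 55*cos(pi/55)/(cos(pi/55) + 1) ≤ 28: both strict.

55*cos(pi/55)/(cos(pi/55) + 1)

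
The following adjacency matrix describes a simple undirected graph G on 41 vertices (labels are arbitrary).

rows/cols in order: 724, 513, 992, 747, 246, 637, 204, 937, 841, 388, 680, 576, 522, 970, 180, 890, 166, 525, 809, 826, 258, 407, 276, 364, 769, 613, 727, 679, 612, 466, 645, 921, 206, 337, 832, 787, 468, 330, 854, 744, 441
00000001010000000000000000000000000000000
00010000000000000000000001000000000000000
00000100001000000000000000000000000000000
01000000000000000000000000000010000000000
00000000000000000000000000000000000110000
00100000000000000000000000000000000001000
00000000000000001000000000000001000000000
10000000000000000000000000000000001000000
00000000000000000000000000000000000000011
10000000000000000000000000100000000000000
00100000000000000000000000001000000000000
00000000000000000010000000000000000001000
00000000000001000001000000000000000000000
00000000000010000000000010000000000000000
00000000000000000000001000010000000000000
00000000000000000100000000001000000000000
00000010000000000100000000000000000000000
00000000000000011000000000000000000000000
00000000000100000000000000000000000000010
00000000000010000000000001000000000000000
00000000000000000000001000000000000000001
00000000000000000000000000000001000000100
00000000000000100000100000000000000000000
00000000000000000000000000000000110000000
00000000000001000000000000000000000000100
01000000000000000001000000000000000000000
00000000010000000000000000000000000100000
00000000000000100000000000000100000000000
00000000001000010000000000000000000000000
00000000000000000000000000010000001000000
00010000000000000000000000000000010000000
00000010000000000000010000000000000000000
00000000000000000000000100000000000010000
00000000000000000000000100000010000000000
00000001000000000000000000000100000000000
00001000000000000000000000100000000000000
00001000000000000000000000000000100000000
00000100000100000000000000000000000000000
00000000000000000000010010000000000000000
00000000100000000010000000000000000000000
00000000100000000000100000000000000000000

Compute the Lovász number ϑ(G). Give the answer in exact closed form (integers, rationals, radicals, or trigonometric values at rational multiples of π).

41*cos(pi/41)/(cos(pi/41) + 1)

N(246) = {787, 468}, |N(246)| = 2.
Vertex 525 has 2 neighbors: 890, 166.
Vertex 747 has 2 neighbors: 513, 645.
Vertex 576 has 2 neighbors: 809, 330.
Regular of degree 2 on 41 vertices: this is C_{41}, the 41-cycle.
The 21 distinct eigenvalues: [2.0, 1.97656, 1.90679, 1.79233, 1.63586, 1.44104, 1.21245, 0.95544, 0.67603, 0.38078, 0.07661, -0.22937, -0.52996, -0.81814, -1.08714, -1.33065, -1.54298, -1.71914, -1.855, -1.94739, -1.99413].
With N=41: ϑ(G) = 41·(-(-1)*2*cos(pi/41))/(2−(-2*cos(pi/41))) = 41*cos(pi/41)/(cos(pi/41) + 1).
Numerically 20.46988.
Lovász sandwich 20 ≤ 41*cos(pi/41)/(cos(pi/41) + 1) ≤ 21: both strict.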